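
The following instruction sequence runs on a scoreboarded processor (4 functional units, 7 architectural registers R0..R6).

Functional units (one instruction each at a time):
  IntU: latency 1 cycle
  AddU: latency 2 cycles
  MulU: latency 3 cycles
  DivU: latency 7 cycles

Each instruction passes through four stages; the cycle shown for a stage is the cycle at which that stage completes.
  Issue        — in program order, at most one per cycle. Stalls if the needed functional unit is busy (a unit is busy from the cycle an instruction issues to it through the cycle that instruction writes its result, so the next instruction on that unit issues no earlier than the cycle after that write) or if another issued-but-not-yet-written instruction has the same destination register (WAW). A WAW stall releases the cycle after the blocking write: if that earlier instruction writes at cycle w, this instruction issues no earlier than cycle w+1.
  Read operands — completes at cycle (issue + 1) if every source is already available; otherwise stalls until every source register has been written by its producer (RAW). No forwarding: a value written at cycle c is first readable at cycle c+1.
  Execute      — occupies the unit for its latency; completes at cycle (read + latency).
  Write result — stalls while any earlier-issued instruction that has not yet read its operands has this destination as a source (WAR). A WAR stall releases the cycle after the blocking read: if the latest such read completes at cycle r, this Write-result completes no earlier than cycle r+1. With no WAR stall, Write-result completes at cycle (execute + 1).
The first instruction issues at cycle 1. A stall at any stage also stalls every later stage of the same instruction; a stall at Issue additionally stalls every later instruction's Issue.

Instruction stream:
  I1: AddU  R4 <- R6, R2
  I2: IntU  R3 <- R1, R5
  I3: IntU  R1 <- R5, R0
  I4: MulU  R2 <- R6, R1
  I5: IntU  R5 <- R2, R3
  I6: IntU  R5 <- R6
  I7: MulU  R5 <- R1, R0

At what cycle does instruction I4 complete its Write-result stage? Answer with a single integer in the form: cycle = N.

cycle = 14

cycle 1: issue I1 (AddU)
cycle 2: I1 read-ops | issue I2 (IntU)
cycle 3: I2 read-ops
cycle 4: I1 finished on AddU | I2 finished on IntU
cycle 5: I1→R4 | I2→R3
cycle 6: issue I3 (IntU)
cycle 7: I3 read-ops | issue I4 (MulU)
cycle 8: I3 finished on IntU
cycle 9: I3→R1
cycle 10: I4 read-ops | issue I5 (IntU)
cycle 13: I4 finished on MulU
cycle 14: I4→R2
cycle 15: I5 read-ops
cycle 16: I5 finished on IntU
cycle 17: I5→R5
cycle 18: issue I6 (IntU)
cycle 19: I6 read-ops
cycle 20: I6 finished on IntU
cycle 21: I6→R5
cycle 22: issue I7 (MulU)
cycle 23: I7 read-ops
cycle 26: I7 finished on MulU
cycle 27: I7→R5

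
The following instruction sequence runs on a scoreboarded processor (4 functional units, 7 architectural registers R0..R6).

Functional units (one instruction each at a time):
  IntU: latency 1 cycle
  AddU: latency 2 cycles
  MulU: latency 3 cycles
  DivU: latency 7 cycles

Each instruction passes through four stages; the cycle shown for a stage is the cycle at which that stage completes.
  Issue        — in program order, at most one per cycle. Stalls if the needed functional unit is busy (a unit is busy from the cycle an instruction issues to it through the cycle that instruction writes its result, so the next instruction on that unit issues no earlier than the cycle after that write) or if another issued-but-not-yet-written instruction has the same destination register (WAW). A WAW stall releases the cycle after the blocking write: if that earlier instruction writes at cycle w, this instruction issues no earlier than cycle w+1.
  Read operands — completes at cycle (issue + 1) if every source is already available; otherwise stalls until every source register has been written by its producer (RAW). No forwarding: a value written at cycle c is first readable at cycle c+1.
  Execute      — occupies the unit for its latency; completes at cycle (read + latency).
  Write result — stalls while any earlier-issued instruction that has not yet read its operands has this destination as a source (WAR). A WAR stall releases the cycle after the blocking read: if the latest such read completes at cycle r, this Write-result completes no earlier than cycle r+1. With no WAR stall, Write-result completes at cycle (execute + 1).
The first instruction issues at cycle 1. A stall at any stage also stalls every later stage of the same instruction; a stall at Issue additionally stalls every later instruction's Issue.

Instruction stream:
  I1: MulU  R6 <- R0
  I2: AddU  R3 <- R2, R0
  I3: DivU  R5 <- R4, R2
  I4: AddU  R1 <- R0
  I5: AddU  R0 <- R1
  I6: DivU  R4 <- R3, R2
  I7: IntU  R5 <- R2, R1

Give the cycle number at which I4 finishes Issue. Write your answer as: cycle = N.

cycle = 7

1) issue 1, read 2, done 5, write 6
2) issue 2, read 3, done 5, write 6
3) issue 3, read 4, done 11, write 12
4) issue 7, read 8, done 10, write 11  <struct: AddU busy until I2 writes@6>
5) issue 12, read 13, done 15, write 16  <struct: AddU busy until I4 writes@11>
6) issue 13, read 14, done 21, write 22
7) issue 14, read 15, done 16, write 17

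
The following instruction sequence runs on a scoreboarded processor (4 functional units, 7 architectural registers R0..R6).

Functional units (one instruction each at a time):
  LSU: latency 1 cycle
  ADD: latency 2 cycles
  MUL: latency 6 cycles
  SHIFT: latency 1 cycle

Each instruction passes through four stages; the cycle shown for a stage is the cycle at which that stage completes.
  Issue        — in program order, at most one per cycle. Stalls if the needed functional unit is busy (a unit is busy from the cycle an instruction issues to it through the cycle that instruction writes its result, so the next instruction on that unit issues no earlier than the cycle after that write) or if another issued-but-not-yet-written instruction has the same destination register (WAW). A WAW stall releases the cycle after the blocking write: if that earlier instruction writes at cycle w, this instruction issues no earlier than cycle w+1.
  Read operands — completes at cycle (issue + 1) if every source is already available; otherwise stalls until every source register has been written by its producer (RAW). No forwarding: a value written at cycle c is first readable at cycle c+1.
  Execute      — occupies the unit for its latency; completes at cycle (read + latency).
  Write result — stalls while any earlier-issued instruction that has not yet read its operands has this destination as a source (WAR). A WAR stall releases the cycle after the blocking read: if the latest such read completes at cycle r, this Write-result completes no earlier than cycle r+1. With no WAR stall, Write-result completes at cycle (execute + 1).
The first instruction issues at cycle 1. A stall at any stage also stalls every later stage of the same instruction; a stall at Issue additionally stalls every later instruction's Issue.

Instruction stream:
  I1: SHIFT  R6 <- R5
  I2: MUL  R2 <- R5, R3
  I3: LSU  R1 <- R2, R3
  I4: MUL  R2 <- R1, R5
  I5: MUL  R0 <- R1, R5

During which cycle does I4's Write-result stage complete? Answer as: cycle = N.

  I1 | 1 | 2 | 3 | 4
  I2 | 2 | 3 | 9 | 10
  I3 | 3 | 11 | 12 | 13   RAW R2: wait I2 write@10
  I4 | 11 | 14 | 20 | 21   struct: MUL busy until I2 writes@10 · RAW R1: wait I3 write@13
  I5 | 22 | 23 | 29 | 30   struct: MUL busy until I4 writes@21

cycle = 21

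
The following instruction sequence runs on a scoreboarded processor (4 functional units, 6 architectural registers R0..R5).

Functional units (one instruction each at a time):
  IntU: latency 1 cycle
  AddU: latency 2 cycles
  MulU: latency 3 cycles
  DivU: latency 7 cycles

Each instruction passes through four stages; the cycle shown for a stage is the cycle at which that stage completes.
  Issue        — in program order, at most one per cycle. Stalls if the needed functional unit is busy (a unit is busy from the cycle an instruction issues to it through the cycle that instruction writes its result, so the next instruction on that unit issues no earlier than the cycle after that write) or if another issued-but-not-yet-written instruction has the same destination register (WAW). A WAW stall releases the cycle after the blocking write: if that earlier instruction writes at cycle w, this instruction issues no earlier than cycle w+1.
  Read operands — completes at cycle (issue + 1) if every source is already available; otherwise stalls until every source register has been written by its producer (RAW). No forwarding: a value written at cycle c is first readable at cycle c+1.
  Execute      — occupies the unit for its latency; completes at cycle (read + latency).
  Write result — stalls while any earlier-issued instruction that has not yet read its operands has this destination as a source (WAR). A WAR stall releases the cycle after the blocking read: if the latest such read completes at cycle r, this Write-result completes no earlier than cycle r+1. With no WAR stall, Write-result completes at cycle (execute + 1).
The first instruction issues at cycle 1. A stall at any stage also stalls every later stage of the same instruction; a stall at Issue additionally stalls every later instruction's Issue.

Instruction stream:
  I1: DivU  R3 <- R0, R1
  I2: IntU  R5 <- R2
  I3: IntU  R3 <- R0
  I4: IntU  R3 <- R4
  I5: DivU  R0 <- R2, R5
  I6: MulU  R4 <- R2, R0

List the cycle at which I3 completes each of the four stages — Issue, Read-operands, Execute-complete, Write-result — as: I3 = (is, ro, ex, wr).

I3 = (11, 12, 13, 14)

I1  is:1  ro:2  ex:9  wr:10
I2  is:2  ro:3  ex:4  wr:5
I3  is:11  ro:12  ex:13  wr:14  — WAW R3: wait I1 write@10
I4  is:15  ro:16  ex:17  wr:18  — struct: IntU busy until I3 writes@14
I5  is:16  ro:17  ex:24  wr:25
I6  is:17  ro:26  ex:29  wr:30  — RAW R0: wait I5 write@25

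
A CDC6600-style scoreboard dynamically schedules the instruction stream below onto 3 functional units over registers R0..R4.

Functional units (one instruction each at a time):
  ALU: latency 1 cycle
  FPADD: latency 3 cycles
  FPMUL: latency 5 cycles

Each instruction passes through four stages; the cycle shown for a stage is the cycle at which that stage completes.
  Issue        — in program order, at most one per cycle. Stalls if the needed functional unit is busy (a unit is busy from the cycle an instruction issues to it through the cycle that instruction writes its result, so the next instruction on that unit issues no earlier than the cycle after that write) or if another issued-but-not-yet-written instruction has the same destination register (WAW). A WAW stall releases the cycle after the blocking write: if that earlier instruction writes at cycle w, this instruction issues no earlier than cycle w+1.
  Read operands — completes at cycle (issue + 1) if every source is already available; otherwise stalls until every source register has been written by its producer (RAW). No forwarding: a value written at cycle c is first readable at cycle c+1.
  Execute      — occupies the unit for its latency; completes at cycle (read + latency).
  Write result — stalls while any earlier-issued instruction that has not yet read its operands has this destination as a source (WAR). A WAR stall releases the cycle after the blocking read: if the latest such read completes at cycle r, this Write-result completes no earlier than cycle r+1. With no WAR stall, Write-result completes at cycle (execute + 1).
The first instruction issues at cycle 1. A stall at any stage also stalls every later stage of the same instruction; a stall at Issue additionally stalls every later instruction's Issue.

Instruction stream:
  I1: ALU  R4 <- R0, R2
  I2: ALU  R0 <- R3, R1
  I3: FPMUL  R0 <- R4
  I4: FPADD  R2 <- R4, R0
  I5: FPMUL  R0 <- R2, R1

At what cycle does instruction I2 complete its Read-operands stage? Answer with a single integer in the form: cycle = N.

[1] issue I1 (ALU)
[2] I1 read-ops
[3] I1 finished on ALU
[4] I1→R4
[5] issue I2 (ALU)
[6] I2 read-ops
[7] I2 finished on ALU
[8] I2→R0
[9] issue I3 (FPMUL)
[10] I3 read-ops; issue I4 (FPADD)
[15] I3 finished on FPMUL
[16] I3→R0
[17] I4 read-ops; issue I5 (FPMUL)
[20] I4 finished on FPADD
[21] I4→R2
[22] I5 read-ops
[27] I5 finished on FPMUL
[28] I5→R0

cycle = 6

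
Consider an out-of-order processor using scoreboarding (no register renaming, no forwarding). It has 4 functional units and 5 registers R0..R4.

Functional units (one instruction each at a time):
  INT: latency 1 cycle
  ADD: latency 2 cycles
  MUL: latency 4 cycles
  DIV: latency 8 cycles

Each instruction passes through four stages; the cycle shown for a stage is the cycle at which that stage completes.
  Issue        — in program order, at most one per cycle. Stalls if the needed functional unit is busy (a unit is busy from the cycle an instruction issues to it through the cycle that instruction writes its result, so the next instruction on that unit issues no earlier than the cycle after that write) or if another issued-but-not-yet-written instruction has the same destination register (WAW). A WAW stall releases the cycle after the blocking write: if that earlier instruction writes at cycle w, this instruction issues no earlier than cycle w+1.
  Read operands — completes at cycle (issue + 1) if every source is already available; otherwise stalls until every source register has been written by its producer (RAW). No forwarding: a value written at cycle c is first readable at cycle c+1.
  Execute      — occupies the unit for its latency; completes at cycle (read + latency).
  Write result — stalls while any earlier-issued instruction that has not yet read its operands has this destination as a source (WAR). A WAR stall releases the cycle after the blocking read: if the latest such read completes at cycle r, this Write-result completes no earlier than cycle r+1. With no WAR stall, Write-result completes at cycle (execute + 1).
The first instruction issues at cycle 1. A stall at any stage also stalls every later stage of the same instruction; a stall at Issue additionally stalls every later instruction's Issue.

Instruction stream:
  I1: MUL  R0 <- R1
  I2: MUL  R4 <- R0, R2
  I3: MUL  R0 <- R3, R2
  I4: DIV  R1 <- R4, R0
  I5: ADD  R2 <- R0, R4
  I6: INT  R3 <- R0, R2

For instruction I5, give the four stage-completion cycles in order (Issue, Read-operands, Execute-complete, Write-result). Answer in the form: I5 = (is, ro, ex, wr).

I5 = (17, 22, 24, 25)

cycle 1: I1 issues→MUL
cycle 2: I1 reads
cycle 6: I1 exec-done
cycle 7: I1 writes R0
cycle 8: I2 issues→MUL
cycle 9: I2 reads
cycle 13: I2 exec-done
cycle 14: I2 writes R4
cycle 15: I3 issues→MUL
cycle 16: I3 reads | I4 issues→DIV
cycle 17: I5 issues→ADD
cycle 18: I6 issues→INT
cycle 20: I3 exec-done
cycle 21: I3 writes R0
cycle 22: I4 reads | I5 reads
cycle 24: I5 exec-done
cycle 25: I5 writes R2
cycle 26: I6 reads
cycle 27: I6 exec-done
cycle 28: I6 writes R3
cycle 30: I4 exec-done
cycle 31: I4 writes R1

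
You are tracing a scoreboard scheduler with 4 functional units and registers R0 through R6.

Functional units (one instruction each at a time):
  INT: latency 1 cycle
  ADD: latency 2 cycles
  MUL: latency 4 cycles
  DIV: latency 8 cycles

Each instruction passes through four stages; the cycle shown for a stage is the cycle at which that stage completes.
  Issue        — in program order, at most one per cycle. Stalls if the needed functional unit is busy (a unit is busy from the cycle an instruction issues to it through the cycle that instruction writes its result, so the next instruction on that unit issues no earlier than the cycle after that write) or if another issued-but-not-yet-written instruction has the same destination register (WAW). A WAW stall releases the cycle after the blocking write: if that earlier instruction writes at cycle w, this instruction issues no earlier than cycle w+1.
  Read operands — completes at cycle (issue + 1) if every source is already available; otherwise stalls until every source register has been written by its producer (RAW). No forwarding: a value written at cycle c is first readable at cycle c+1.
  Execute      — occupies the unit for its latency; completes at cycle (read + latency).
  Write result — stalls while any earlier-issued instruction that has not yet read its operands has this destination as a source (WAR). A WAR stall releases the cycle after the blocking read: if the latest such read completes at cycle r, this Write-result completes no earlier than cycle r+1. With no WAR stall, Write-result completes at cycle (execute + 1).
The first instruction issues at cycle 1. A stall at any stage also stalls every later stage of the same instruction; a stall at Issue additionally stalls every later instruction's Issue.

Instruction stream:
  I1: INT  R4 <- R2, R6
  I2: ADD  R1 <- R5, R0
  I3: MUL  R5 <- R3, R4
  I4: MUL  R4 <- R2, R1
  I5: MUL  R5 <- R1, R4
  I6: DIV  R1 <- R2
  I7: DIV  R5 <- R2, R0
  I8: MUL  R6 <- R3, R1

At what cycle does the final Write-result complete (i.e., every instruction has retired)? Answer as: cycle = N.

cycle = 40

[1] I1 dispatched to INT
[2] I1 operands ready, I2 dispatched to ADD
[3] I1 complete, I2 operands ready, I3 dispatched to MUL
[4] R4←I1
[5] I2 complete, I3 operands ready
[6] R1←I2
[9] I3 complete
[10] R5←I3
[11] I4 dispatched to MUL
[12] I4 operands ready
[16] I4 complete
[17] R4←I4
[18] I5 dispatched to MUL
[19] I5 operands ready, I6 dispatched to DIV
[20] I6 operands ready
[23] I5 complete
[24] R5←I5
[28] I6 complete
[29] R1←I6
[30] I7 dispatched to DIV
[31] I7 operands ready, I8 dispatched to MUL
[32] I8 operands ready
[36] I8 complete
[37] R6←I8
[39] I7 complete
[40] R5←I7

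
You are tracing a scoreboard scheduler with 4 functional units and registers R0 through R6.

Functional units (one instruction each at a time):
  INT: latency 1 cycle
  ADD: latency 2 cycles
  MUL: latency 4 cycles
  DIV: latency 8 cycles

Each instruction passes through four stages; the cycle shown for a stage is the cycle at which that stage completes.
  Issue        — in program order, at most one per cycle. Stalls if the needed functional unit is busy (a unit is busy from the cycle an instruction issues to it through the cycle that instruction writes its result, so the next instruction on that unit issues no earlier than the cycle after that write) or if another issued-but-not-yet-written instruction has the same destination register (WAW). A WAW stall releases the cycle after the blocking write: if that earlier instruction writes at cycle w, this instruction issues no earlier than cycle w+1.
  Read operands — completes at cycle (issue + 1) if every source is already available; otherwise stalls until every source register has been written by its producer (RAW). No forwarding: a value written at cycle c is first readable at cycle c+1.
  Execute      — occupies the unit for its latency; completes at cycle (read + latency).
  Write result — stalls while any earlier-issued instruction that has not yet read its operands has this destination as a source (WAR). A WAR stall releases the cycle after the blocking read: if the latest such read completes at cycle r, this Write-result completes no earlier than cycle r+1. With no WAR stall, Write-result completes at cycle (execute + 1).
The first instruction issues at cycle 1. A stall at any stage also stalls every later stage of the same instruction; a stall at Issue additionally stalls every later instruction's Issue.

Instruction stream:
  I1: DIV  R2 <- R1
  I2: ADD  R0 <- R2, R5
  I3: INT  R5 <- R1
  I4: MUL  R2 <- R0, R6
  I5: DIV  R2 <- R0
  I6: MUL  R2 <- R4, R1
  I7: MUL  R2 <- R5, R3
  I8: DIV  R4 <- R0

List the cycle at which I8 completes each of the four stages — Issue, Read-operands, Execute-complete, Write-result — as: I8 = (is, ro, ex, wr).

[I1] 1/2/10/11
[I2] 2/12/14/15  (RAW R2: wait I1 write@11)
[I3] 3/4/5/13  (WAR R5: wait I2 read@12)
[I4] 12/16/20/21  (WAW R2: wait I1 write@11; RAW R0: wait I2 write@15)
[I5] 22/23/31/32  (WAW R2: wait I4 write@21)
[I6] 33/34/38/39  (WAW R2: wait I5 write@32)
[I7] 40/41/45/46  (struct: MUL busy until I6 writes@39)
[I8] 41/42/50/51

I8 = (41, 42, 50, 51)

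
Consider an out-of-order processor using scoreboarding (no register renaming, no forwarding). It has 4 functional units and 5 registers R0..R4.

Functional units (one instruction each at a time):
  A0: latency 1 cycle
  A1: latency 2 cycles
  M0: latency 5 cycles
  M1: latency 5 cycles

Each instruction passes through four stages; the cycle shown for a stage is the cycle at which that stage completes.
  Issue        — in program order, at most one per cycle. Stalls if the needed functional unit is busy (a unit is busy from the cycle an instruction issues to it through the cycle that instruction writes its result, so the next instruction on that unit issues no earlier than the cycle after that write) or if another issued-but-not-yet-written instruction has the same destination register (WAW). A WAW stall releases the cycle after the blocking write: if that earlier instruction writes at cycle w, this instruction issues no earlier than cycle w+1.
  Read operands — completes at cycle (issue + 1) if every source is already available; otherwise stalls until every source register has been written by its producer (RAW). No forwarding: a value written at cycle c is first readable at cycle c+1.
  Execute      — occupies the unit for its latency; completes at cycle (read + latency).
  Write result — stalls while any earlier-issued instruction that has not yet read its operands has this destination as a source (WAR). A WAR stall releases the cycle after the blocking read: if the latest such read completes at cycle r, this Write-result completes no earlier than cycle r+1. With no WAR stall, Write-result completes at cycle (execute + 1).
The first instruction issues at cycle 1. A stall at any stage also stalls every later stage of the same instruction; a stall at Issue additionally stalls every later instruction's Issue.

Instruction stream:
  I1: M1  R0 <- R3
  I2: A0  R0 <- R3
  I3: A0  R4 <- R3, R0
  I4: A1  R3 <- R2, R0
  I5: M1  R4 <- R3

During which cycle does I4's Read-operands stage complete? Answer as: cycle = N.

I1: IS=1 RO=2 EX=7 WR=8
I2: IS=9 RO=10 EX=11 WR=12  [WAW R0: wait I1 write@8]
I3: IS=13 RO=14 EX=15 WR=16  [struct: A0 busy until I2 writes@12]
I4: IS=14 RO=15 EX=17 WR=18
I5: IS=17 RO=19 EX=24 WR=25  [WAW R4: wait I3 write@16; RAW R3: wait I4 write@18]

cycle = 15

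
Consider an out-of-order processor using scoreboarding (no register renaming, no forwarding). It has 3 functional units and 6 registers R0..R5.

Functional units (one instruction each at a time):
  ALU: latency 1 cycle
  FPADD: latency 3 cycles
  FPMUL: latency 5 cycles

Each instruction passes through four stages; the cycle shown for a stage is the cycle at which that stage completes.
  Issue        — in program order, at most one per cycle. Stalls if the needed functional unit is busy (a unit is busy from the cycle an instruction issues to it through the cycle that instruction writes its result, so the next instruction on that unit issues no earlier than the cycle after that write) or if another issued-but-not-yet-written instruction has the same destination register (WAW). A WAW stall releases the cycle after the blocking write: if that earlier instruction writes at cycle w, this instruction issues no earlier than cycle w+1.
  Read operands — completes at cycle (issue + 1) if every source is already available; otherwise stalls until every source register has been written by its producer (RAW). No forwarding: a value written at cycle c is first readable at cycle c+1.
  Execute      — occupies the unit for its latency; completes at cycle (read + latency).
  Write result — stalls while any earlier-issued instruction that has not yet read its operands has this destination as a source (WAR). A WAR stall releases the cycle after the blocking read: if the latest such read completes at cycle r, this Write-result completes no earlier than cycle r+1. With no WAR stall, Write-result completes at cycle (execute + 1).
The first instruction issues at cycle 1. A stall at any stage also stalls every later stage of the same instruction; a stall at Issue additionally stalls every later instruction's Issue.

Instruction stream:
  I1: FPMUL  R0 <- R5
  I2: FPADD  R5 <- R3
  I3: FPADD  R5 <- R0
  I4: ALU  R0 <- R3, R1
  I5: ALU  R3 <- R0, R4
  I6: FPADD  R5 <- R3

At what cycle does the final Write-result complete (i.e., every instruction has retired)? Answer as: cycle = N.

cycle = 21

t=1  issue I1 (FPMUL)
t=2  I1 read-ops · issue I2 (FPADD)
t=3  I2 read-ops
t=6  I2 finished on FPADD
t=7  I1 finished on FPMUL · I2→R5
t=8  I1→R0 · issue I3 (FPADD)
t=9  I3 read-ops · issue I4 (ALU)
t=10  I4 read-ops
t=11  I4 finished on ALU
t=12  I3 finished on FPADD · I4→R0
t=13  I3→R5 · issue I5 (ALU)
t=14  I5 read-ops · issue I6 (FPADD)
t=15  I5 finished on ALU
t=16  I5→R3
t=17  I6 read-ops
t=20  I6 finished on FPADD
t=21  I6→R5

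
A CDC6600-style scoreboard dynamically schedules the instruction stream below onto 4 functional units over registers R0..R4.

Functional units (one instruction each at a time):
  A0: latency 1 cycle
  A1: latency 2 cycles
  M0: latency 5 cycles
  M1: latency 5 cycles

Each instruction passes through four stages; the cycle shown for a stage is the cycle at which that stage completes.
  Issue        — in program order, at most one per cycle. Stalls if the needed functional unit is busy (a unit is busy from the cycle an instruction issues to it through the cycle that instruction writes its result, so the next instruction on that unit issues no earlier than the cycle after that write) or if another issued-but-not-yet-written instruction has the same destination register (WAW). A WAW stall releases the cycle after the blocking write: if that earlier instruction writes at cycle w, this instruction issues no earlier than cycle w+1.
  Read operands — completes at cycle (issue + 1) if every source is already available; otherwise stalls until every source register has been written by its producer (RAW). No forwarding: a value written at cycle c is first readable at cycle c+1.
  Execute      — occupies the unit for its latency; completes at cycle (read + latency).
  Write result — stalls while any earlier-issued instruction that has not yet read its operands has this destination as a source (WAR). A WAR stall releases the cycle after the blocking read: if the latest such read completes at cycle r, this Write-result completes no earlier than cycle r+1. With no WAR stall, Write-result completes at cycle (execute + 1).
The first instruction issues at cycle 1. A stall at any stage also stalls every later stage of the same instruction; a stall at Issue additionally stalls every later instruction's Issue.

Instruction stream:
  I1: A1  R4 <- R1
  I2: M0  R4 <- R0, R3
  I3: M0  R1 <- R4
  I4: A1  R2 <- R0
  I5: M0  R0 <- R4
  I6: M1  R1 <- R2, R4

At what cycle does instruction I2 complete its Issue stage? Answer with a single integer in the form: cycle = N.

[1] I1→A1
[2] I1 RO
[4] I1 EX
[5] I1 WR R4
[6] I2→M0
[7] I2 RO
[12] I2 EX
[13] I2 WR R4
[14] I3→M0
[15] I3 RO, I4→A1
[16] I4 RO
[18] I4 EX
[19] I4 WR R2
[20] I3 EX
[21] I3 WR R1
[22] I5→M0
[23] I5 RO, I6→M1
[24] I6 RO
[28] I5 EX
[29] I5 WR R0, I6 EX
[30] I6 WR R1

cycle = 6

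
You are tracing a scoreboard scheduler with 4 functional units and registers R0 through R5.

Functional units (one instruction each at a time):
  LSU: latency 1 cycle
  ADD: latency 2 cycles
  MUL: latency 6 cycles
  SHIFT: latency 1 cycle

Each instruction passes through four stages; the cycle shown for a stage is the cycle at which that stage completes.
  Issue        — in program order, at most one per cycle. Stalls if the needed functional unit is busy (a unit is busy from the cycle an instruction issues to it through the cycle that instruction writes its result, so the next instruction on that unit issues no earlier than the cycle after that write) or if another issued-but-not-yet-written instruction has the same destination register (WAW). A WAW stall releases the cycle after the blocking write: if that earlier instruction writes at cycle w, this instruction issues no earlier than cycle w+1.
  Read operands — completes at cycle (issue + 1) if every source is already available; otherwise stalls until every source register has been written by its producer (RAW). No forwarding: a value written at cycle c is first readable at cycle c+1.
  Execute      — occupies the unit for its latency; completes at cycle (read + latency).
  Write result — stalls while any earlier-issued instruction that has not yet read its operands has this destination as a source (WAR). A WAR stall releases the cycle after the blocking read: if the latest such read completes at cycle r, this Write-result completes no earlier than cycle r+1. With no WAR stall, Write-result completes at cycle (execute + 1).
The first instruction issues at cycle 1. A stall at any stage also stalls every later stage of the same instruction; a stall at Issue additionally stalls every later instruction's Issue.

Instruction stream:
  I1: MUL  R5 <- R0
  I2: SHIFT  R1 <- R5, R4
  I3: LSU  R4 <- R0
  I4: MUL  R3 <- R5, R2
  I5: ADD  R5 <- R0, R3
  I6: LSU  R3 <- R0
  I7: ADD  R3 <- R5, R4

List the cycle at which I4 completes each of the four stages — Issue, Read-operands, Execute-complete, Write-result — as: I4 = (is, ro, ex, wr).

I4 = (10, 11, 17, 18)

I1: IS=1 RO=2 EX=8 WR=9
I2: IS=2 RO=10 EX=11 WR=12  [RAW R5: wait I1 write@9]
I3: IS=3 RO=4 EX=5 WR=11  [WAR R4: wait I2 read@10]
I4: IS=10 RO=11 EX=17 WR=18  [struct: MUL busy until I1 writes@9]
I5: IS=11 RO=19 EX=21 WR=22  [RAW R3: wait I4 write@18]
I6: IS=19 RO=20 EX=21 WR=22  [WAW R3: wait I4 write@18]
I7: IS=23 RO=24 EX=26 WR=27  [WAW R3: wait I6 write@22]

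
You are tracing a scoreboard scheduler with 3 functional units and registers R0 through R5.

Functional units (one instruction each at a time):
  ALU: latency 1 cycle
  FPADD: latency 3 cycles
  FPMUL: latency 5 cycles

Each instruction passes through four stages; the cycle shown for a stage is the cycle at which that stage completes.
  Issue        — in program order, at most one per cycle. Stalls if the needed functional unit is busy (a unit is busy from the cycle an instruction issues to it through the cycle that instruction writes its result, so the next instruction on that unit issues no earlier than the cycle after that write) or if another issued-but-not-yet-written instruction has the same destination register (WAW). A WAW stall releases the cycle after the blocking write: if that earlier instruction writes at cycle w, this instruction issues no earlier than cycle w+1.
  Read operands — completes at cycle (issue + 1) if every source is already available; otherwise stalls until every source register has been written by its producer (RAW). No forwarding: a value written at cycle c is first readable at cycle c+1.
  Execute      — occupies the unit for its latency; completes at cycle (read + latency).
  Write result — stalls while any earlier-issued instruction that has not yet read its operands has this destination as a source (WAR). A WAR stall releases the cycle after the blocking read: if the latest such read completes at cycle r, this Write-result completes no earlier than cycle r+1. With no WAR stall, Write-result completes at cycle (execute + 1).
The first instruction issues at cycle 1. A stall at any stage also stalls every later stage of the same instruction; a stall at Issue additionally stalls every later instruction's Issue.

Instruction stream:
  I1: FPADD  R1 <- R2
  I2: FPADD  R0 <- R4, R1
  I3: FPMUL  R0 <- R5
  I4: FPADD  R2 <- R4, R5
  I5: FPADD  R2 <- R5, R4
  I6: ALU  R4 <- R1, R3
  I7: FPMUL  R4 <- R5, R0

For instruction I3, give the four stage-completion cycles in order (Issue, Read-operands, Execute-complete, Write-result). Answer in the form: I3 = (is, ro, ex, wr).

I3 = (13, 14, 19, 20)

cycle 1: I1 dispatched to FPADD
cycle 2: I1 operands ready
cycle 5: I1 complete
cycle 6: R1←I1
cycle 7: I2 dispatched to FPADD
cycle 8: I2 operands ready
cycle 11: I2 complete
cycle 12: R0←I2
cycle 13: I3 dispatched to FPMUL
cycle 14: I3 operands ready · I4 dispatched to FPADD
cycle 15: I4 operands ready
cycle 18: I4 complete
cycle 19: I3 complete · R2←I4
cycle 20: R0←I3 · I5 dispatched to FPADD
cycle 21: I5 operands ready · I6 dispatched to ALU
cycle 22: I6 operands ready
cycle 23: I6 complete
cycle 24: I5 complete · R4←I6
cycle 25: R2←I5 · I7 dispatched to FPMUL
cycle 26: I7 operands ready
cycle 31: I7 complete
cycle 32: R4←I7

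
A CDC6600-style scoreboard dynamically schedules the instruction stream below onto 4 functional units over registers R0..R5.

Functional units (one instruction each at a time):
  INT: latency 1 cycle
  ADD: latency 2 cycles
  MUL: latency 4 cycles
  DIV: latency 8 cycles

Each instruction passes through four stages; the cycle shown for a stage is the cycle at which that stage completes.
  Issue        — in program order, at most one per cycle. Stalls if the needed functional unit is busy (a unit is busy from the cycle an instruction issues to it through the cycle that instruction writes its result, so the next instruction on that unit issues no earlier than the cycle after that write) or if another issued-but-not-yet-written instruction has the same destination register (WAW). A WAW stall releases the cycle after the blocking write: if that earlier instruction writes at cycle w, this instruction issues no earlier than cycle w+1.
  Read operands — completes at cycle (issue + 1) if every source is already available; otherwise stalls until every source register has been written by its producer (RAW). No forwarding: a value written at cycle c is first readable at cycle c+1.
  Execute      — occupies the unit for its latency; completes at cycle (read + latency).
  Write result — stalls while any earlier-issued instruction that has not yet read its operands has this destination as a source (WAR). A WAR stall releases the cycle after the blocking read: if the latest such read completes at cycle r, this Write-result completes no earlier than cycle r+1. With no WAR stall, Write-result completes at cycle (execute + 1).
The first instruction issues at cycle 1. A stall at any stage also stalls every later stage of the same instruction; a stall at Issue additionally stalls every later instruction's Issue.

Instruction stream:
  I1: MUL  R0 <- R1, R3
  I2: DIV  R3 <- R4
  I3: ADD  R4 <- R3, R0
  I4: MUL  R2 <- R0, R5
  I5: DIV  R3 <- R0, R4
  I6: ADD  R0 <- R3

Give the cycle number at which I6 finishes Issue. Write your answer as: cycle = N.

  I1 | 1 | 2 | 6 | 7
  I2 | 2 | 3 | 11 | 12
  I3 | 3 | 13 | 15 | 16   RAW R3: wait I2 write@12
  I4 | 8 | 9 | 13 | 14   struct: MUL busy until I1 writes@7
  I5 | 13 | 17 | 25 | 26   struct: DIV busy until I2 writes@12 · RAW R4: wait I3 write@16
  I6 | 17 | 27 | 29 | 30   struct: ADD busy until I3 writes@16 · RAW R3: wait I5 write@26

cycle = 17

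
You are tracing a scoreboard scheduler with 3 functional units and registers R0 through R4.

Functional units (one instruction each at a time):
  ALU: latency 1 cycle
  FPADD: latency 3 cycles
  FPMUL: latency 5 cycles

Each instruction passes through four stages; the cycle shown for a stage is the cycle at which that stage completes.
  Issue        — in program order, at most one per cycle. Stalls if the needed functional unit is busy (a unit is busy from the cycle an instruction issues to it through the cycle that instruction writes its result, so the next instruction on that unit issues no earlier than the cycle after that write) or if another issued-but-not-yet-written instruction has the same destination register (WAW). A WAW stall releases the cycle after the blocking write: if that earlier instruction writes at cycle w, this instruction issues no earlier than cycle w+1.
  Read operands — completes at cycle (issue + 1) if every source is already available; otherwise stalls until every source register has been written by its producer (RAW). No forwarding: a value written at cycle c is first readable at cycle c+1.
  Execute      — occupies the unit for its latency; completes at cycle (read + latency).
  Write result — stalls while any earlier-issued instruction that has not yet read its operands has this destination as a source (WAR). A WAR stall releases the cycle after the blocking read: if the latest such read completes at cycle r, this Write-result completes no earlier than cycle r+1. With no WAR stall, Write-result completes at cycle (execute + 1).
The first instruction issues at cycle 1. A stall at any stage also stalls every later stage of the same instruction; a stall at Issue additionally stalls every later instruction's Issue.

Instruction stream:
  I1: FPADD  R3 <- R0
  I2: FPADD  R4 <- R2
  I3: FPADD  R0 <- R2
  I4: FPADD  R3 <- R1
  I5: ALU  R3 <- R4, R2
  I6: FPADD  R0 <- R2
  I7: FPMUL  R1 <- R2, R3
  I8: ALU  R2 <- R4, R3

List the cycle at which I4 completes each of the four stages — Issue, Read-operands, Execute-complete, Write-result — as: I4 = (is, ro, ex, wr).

I1 -> (1, 2, 5, 6)
I2 -> (7, 8, 11, 12)  // struct: FPADD busy until I1 writes@6
I3 -> (13, 14, 17, 18)  // struct: FPADD busy until I2 writes@12
I4 -> (19, 20, 23, 24)  // struct: FPADD busy until I3 writes@18
I5 -> (25, 26, 27, 28)  // WAW R3: wait I4 write@24
I6 -> (26, 27, 30, 31)
I7 -> (27, 29, 34, 35)  // RAW R3: wait I5 write@28
I8 -> (29, 30, 31, 32)  // struct: ALU busy until I5 writes@28

I4 = (19, 20, 23, 24)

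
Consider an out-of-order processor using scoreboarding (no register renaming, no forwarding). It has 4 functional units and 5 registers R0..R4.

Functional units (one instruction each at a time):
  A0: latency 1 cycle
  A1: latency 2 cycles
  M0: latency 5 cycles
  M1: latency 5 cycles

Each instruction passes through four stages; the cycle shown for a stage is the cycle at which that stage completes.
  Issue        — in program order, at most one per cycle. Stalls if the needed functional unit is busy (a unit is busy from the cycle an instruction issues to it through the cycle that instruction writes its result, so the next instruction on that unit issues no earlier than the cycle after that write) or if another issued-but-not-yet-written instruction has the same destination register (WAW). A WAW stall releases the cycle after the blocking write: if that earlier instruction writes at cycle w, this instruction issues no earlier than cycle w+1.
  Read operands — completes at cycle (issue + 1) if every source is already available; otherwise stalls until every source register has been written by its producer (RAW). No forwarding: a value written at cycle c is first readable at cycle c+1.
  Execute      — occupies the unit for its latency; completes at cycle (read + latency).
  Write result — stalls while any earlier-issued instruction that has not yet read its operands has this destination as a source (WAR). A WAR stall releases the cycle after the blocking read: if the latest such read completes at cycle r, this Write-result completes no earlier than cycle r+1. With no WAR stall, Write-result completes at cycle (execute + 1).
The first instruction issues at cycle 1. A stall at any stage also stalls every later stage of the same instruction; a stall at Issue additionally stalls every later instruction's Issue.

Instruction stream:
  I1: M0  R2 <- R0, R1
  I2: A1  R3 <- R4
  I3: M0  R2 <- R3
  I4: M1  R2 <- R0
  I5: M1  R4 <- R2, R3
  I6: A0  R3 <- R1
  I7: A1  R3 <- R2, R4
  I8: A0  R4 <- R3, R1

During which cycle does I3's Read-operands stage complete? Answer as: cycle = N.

cycle = 10

c1: I1 issues→M0
c2: I1 reads; I2 issues→A1
c3: I2 reads
c5: I2 exec-done
c6: I2 writes R3
c7: I1 exec-done
c8: I1 writes R2
c9: I3 issues→M0
c10: I3 reads
c15: I3 exec-done
c16: I3 writes R2
c17: I4 issues→M1
c18: I4 reads
c23: I4 exec-done
c24: I4 writes R2
c25: I5 issues→M1
c26: I5 reads; I6 issues→A0
c27: I6 reads
c28: I6 exec-done
c29: I6 writes R3
c30: I7 issues→A1
c31: I5 exec-done
c32: I5 writes R4
c33: I7 reads; I8 issues→A0
c35: I7 exec-done
c36: I7 writes R3
c37: I8 reads
c38: I8 exec-done
c39: I8 writes R4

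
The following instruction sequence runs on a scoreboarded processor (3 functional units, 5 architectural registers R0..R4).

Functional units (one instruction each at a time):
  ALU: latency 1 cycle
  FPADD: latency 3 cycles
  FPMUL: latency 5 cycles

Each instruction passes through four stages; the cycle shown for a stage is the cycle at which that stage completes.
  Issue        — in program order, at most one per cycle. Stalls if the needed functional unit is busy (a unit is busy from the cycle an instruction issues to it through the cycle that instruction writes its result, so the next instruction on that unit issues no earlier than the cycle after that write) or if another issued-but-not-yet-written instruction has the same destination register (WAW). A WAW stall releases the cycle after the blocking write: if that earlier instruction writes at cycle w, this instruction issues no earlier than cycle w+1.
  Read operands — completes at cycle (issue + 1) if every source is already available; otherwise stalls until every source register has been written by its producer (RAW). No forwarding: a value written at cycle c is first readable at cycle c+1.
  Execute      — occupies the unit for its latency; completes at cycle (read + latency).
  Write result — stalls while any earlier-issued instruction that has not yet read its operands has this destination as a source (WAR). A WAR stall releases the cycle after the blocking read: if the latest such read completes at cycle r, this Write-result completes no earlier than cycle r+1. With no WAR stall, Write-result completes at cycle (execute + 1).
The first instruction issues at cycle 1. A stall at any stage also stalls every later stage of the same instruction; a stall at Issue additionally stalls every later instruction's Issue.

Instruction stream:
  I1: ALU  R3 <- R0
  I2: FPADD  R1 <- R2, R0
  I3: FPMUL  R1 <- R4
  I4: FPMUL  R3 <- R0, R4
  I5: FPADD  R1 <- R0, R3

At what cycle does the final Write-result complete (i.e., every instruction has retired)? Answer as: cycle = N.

cycle = 28

[1] I1 issues→ALU
[2] I1 reads | I2 issues→FPADD
[3] I1 exec-done | I2 reads
[4] I1 writes R3
[6] I2 exec-done
[7] I2 writes R1
[8] I3 issues→FPMUL
[9] I3 reads
[14] I3 exec-done
[15] I3 writes R1
[16] I4 issues→FPMUL
[17] I4 reads | I5 issues→FPADD
[22] I4 exec-done
[23] I4 writes R3
[24] I5 reads
[27] I5 exec-done
[28] I5 writes R1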